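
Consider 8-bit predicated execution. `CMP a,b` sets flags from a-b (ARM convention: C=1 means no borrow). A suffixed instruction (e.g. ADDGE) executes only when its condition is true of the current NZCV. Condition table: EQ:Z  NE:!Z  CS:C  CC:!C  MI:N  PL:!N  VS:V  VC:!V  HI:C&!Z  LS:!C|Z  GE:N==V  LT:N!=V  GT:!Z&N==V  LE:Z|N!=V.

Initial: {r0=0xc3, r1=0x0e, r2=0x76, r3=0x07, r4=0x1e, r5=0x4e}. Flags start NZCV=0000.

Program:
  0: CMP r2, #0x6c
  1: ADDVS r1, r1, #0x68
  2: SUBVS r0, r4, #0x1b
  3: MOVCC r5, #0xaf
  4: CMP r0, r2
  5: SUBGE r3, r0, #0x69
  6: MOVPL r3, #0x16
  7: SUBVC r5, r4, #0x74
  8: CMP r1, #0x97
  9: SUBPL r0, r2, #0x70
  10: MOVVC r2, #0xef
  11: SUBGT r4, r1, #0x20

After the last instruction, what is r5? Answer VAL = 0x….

VAL = 0x4e

[0] flags=0010 → (cmp)
[1] flags=0010 VS?F → skip
[2] flags=0010 VS?F → skip
[3] flags=0010 CC?F → skip
[4] flags=0011 → (cmp)
[5] flags=0011 GE?F → skip
[6] flags=0011 PL?T → r3=0x16
[7] flags=0011 VC?F → skip
[8] flags=0000 → (cmp)
[9] flags=0000 PL?T → r0=0x06
[10] flags=0000 VC?T → r2=0xef
[11] flags=0000 GT?T → r4=0xee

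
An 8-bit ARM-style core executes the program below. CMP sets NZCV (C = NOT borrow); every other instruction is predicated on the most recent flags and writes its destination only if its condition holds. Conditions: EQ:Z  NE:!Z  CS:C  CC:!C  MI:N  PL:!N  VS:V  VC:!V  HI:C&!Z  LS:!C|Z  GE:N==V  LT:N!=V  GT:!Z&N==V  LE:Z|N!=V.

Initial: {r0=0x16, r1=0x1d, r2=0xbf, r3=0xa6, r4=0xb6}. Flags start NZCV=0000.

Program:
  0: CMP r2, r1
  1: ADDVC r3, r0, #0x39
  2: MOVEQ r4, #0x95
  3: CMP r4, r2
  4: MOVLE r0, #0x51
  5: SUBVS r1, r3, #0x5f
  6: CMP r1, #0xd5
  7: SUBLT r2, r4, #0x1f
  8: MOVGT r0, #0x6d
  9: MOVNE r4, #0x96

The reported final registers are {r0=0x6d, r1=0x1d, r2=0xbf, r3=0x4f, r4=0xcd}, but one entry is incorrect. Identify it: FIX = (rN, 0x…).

FIX = (r4, 0x96)

0: ✓ CMP  NZCV=1010
1: ✓ ADDVC  r3←0x4f
2: · MOVEQ
3: ✓ CMP  NZCV=1000
4: ✓ MOVLE  r0←0x51
5: · SUBVS
6: ✓ CMP  NZCV=0000
7: · SUBLT
8: ✓ MOVGT  r0←0x6d
9: ✓ MOVNE  r4←0x96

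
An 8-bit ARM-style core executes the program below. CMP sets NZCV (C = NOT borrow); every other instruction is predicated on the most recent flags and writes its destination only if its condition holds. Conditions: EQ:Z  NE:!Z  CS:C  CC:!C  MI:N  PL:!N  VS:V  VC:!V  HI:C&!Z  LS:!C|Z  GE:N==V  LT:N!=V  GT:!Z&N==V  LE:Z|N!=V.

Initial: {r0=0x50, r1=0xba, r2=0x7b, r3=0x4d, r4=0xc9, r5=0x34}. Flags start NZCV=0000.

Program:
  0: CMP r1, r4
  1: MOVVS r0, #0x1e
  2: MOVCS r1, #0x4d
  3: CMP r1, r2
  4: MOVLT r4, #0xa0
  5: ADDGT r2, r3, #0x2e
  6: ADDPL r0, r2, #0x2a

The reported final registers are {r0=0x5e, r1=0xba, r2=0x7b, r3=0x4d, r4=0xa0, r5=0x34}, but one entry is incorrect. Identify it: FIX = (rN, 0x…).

FIX = (r0, 0xa5)

0: ✓ CMP  NZCV=1000
1: · MOVVS
2: · MOVCS
3: ✓ CMP  NZCV=0011
4: ✓ MOVLT  r4←0xa0
5: · ADDGT
6: ✓ ADDPL  r0←0xa5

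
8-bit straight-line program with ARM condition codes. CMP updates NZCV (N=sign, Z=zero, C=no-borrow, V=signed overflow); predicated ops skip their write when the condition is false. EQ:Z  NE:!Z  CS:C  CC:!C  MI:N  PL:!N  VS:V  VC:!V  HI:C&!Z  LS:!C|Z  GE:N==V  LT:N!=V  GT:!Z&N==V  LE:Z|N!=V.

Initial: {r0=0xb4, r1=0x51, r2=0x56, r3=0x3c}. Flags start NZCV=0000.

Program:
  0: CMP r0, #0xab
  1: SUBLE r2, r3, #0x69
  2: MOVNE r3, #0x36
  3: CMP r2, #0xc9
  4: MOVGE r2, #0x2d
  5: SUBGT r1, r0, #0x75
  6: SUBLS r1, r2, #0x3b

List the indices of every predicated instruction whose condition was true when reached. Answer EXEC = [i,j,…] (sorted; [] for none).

EXEC = [2,4,5,6]

[0] flags=0010 → (cmp)
[1] flags=0010 LE?F → skip
[2] flags=0010 NE?T → r3=0x36
[3] flags=1001 → (cmp)
[4] flags=1001 GE?T → r2=0x2d
[5] flags=1001 GT?T → r1=0x3f
[6] flags=1001 LS?T → r1=0xf2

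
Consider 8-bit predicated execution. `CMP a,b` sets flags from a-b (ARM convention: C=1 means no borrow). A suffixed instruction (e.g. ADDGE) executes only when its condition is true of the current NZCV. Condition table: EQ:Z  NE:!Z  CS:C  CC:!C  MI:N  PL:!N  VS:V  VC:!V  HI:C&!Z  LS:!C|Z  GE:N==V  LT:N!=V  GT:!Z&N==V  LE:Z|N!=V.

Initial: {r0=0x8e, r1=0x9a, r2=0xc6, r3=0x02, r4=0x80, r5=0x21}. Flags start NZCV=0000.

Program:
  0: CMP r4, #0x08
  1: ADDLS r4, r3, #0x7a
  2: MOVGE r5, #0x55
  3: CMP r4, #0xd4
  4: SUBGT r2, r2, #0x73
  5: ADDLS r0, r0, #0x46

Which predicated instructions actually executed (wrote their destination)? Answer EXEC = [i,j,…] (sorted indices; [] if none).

0: ✓ CMP  NZCV=0011
1: · ADDLS
2: · MOVGE
3: ✓ CMP  NZCV=1000
4: · SUBGT
5: ✓ ADDLS  r0←0xd4

EXEC = [5]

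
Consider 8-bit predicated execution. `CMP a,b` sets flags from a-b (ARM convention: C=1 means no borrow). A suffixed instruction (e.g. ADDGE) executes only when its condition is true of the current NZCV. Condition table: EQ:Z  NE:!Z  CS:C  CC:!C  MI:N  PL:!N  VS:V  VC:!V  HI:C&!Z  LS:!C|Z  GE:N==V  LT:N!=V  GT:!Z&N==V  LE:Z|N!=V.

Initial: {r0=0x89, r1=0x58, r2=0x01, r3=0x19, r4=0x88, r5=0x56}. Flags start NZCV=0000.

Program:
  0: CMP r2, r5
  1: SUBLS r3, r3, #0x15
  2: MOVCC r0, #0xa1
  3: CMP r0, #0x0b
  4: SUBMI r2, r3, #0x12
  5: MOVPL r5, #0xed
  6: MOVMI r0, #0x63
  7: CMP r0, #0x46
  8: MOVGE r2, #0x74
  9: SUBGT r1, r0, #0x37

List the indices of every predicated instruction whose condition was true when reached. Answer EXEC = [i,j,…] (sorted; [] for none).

EXEC = [1,2,4,6,8,9]

[0] flags=1000 → (cmp)
[1] flags=1000 LS?T → r3=0x04
[2] flags=1000 CC?T → r0=0xa1
[3] flags=1010 → (cmp)
[4] flags=1010 MI?T → r2=0xf2
[5] flags=1010 PL?F → skip
[6] flags=1010 MI?T → r0=0x63
[7] flags=0010 → (cmp)
[8] flags=0010 GE?T → r2=0x74
[9] flags=0010 GT?T → r1=0x2c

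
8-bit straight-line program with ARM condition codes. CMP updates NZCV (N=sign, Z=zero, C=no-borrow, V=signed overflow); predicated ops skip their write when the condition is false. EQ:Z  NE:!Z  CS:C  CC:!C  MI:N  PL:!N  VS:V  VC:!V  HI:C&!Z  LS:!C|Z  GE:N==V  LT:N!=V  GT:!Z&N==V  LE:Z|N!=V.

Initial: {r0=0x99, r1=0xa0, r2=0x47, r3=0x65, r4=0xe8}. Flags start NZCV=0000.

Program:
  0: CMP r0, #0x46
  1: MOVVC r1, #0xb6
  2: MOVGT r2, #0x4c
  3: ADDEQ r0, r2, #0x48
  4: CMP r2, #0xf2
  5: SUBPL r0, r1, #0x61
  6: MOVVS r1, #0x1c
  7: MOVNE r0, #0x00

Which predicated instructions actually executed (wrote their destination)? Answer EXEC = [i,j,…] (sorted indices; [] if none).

EXEC = [5,7]

[0] flags=0011 → (cmp)
[1] flags=0011 VC?F → skip
[2] flags=0011 GT?F → skip
[3] flags=0011 EQ?F → skip
[4] flags=0000 → (cmp)
[5] flags=0000 PL?T → r0=0x3f
[6] flags=0000 VS?F → skip
[7] flags=0000 NE?T → r0=0x00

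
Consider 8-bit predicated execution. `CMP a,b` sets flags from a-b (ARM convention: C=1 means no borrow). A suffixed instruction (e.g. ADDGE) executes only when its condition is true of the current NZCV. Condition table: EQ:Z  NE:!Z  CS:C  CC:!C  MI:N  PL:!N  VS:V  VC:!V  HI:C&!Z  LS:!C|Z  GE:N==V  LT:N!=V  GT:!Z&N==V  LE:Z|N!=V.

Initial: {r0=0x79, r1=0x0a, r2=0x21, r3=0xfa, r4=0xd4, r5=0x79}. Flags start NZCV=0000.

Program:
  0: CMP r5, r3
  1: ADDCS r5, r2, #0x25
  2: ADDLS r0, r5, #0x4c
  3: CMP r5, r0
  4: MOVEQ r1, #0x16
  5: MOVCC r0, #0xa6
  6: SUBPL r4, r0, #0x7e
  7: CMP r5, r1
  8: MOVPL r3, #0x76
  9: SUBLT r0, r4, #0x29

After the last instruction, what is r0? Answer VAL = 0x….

[0] flags=0000 → (cmp)
[1] flags=0000 CS?F → skip
[2] flags=0000 LS?T → r0=0xc5
[3] flags=1001 → (cmp)
[4] flags=1001 EQ?F → skip
[5] flags=1001 CC?T → r0=0xa6
[6] flags=1001 PL?F → skip
[7] flags=0010 → (cmp)
[8] flags=0010 PL?T → r3=0x76
[9] flags=0010 LT?F → skip

VAL = 0xa6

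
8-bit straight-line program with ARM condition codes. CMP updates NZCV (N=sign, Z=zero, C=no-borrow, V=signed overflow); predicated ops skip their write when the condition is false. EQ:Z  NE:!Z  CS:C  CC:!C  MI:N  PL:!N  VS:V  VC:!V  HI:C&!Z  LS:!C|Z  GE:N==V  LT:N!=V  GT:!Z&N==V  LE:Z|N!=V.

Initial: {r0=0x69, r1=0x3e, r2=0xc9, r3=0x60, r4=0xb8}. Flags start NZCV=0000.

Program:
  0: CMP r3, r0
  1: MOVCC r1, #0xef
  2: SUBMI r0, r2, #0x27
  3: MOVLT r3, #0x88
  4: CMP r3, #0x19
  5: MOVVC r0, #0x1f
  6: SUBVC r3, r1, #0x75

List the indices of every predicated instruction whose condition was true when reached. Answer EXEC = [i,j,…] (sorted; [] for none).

EXEC = [1,2,3]

[0] flags=1000 → (cmp)
[1] flags=1000 CC?T → r1=0xef
[2] flags=1000 MI?T → r0=0xa2
[3] flags=1000 LT?T → r3=0x88
[4] flags=0011 → (cmp)
[5] flags=0011 VC?F → skip
[6] flags=0011 VC?F → skip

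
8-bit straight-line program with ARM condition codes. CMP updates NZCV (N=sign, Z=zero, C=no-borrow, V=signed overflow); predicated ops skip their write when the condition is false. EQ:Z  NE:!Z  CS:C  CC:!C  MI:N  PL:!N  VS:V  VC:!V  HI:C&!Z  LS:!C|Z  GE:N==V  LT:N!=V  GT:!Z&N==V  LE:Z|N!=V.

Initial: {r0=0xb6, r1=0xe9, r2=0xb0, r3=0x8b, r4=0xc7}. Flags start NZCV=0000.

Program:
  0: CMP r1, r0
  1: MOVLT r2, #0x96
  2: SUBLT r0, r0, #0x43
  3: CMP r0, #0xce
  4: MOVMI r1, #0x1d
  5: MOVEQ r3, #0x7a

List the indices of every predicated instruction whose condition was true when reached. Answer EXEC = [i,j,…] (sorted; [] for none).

EXEC = [4]

0: ✓ CMP  NZCV=0010
1: · MOVLT
2: · SUBLT
3: ✓ CMP  NZCV=1000
4: ✓ MOVMI  r1←0x1d
5: · MOVEQ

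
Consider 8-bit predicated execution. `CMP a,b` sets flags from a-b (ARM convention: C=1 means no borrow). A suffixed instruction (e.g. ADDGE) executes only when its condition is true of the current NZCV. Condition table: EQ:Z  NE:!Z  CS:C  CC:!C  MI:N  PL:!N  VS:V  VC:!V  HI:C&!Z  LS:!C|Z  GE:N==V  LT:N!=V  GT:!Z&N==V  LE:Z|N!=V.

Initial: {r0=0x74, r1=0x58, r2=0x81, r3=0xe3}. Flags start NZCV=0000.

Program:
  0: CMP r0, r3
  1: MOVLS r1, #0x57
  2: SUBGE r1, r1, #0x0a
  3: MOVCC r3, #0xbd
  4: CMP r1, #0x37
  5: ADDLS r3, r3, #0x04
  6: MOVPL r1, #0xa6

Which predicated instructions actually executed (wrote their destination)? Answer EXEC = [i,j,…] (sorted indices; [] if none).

0: ✓ CMP  NZCV=1001
1: ✓ MOVLS  r1←0x57
2: ✓ SUBGE  r1←0x4d
3: ✓ MOVCC  r3←0xbd
4: ✓ CMP  NZCV=0010
5: · ADDLS
6: ✓ MOVPL  r1←0xa6

EXEC = [1,2,3,6]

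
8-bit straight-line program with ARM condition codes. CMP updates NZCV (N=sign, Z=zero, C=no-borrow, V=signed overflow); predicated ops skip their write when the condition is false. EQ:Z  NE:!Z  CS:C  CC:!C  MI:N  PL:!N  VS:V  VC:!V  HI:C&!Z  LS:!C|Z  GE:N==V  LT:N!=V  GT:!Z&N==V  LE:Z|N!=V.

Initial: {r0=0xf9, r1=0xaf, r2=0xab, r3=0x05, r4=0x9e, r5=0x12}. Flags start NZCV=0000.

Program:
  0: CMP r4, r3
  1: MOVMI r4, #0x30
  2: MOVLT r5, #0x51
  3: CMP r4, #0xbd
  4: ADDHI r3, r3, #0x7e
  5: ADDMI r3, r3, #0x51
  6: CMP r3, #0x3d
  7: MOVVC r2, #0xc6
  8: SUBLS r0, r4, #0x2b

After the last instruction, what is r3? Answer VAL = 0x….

[0] flags=1010 → (cmp)
[1] flags=1010 MI?T → r4=0x30
[2] flags=1010 LT?T → r5=0x51
[3] flags=0000 → (cmp)
[4] flags=0000 HI?F → skip
[5] flags=0000 MI?F → skip
[6] flags=1000 → (cmp)
[7] flags=1000 VC?T → r2=0xc6
[8] flags=1000 LS?T → r0=0x05

VAL = 0x05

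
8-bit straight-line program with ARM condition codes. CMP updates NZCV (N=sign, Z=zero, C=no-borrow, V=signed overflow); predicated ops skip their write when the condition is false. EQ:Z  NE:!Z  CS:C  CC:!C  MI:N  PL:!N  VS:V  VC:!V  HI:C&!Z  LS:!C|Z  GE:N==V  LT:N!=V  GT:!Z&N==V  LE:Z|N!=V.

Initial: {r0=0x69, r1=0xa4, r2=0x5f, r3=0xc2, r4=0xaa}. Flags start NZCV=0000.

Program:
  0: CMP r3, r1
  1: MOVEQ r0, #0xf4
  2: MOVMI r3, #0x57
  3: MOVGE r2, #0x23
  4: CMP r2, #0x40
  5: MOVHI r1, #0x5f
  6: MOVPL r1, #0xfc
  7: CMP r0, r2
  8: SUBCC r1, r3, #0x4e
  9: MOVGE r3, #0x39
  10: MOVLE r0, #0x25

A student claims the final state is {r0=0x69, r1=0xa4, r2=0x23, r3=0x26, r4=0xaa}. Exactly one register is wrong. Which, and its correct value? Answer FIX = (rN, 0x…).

0: ✓ CMP  NZCV=0010
1: · MOVEQ
2: · MOVMI
3: ✓ MOVGE  r2←0x23
4: ✓ CMP  NZCV=1000
5: · MOVHI
6: · MOVPL
7: ✓ CMP  NZCV=0010
8: · SUBCC
9: ✓ MOVGE  r3←0x39
10: · MOVLE

FIX = (r3, 0x39)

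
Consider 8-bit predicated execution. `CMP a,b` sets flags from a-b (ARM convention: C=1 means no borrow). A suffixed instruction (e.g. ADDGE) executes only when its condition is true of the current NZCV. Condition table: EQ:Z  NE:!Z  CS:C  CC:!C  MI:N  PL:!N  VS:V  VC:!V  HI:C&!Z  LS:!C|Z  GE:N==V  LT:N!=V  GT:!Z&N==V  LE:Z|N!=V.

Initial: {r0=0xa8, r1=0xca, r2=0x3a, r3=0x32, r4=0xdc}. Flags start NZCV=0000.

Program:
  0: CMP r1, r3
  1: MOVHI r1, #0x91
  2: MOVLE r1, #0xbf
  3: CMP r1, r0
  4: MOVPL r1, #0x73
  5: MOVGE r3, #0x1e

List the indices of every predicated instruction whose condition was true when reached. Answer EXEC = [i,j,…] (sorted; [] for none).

EXEC = [1,2,4,5]

0: ✓ CMP  NZCV=1010
1: ✓ MOVHI  r1←0x91
2: ✓ MOVLE  r1←0xbf
3: ✓ CMP  NZCV=0010
4: ✓ MOVPL  r1←0x73
5: ✓ MOVGE  r3←0x1e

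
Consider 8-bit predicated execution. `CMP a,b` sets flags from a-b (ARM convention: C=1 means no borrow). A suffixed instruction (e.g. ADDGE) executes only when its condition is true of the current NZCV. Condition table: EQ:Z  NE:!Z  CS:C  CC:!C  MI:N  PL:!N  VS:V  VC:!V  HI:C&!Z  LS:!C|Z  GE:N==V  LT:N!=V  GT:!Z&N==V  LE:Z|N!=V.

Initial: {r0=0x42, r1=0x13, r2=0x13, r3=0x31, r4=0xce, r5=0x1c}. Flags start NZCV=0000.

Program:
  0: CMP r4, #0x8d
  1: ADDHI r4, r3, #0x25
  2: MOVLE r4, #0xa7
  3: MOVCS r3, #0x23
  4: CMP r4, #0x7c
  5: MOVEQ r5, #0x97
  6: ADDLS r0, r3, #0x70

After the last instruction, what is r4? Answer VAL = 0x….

[0] flags=0010 → (cmp)
[1] flags=0010 HI?T → r4=0x56
[2] flags=0010 LE?F → skip
[3] flags=0010 CS?T → r3=0x23
[4] flags=1000 → (cmp)
[5] flags=1000 EQ?F → skip
[6] flags=1000 LS?T → r0=0x93

VAL = 0x56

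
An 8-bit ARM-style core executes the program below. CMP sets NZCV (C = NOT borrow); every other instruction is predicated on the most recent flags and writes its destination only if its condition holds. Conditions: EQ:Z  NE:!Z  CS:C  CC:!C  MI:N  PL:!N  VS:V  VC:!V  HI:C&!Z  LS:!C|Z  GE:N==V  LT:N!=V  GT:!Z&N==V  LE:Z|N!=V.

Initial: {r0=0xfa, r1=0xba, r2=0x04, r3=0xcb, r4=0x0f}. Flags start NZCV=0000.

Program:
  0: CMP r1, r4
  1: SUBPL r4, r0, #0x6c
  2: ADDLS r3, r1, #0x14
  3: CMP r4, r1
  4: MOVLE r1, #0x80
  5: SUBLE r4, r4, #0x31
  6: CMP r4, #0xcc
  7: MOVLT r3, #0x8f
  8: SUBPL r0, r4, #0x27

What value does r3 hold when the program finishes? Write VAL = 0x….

VAL = 0xcb

0: ✓ CMP  NZCV=1010
1: · SUBPL
2: · ADDLS
3: ✓ CMP  NZCV=0000
4: · MOVLE
5: · SUBLE
6: ✓ CMP  NZCV=0000
7: · MOVLT
8: ✓ SUBPL  r0←0xe8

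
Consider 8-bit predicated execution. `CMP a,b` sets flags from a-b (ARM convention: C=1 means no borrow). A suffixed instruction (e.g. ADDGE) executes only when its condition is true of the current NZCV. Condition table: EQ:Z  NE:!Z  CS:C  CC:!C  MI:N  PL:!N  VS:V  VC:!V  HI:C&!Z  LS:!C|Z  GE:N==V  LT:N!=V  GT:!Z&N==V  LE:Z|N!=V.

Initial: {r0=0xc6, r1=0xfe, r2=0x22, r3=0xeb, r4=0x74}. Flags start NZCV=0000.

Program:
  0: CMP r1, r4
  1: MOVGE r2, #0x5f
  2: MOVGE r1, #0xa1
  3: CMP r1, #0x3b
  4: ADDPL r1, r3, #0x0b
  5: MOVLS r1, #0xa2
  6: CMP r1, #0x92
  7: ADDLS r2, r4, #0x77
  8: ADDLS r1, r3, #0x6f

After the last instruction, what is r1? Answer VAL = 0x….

0: ✓ CMP  NZCV=1010
1: · MOVGE
2: · MOVGE
3: ✓ CMP  NZCV=1010
4: · ADDPL
5: · MOVLS
6: ✓ CMP  NZCV=0010
7: · ADDLS
8: · ADDLS

VAL = 0xfe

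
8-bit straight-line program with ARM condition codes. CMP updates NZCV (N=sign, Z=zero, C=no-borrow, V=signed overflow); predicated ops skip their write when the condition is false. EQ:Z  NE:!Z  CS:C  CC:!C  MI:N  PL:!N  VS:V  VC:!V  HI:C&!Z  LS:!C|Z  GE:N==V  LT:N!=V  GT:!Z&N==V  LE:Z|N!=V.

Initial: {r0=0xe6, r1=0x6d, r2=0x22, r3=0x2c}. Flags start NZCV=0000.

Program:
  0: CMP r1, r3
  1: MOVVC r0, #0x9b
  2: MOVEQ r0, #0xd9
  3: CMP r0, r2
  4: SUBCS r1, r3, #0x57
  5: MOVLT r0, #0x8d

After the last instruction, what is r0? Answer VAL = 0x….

[0] flags=0010 → (cmp)
[1] flags=0010 VC?T → r0=0x9b
[2] flags=0010 EQ?F → skip
[3] flags=0011 → (cmp)
[4] flags=0011 CS?T → r1=0xd5
[5] flags=0011 LT?T → r0=0x8d

VAL = 0x8d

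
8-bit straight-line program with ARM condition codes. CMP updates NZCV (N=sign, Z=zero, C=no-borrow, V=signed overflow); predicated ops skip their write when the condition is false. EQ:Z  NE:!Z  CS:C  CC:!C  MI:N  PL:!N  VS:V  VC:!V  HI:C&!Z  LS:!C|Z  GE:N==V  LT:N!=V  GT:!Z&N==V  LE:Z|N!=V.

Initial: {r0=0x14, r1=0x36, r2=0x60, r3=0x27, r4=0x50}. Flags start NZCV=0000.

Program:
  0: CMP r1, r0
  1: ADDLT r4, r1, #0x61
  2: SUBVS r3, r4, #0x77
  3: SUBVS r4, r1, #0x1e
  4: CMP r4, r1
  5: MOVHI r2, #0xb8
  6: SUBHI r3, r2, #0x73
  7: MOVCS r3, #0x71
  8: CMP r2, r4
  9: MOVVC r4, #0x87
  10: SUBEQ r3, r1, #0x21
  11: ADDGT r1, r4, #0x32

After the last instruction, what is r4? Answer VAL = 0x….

VAL = 0x50

[0] flags=0010 → (cmp)
[1] flags=0010 LT?F → skip
[2] flags=0010 VS?F → skip
[3] flags=0010 VS?F → skip
[4] flags=0010 → (cmp)
[5] flags=0010 HI?T → r2=0xb8
[6] flags=0010 HI?T → r3=0x45
[7] flags=0010 CS?T → r3=0x71
[8] flags=0011 → (cmp)
[9] flags=0011 VC?F → skip
[10] flags=0011 EQ?F → skip
[11] flags=0011 GT?F → skip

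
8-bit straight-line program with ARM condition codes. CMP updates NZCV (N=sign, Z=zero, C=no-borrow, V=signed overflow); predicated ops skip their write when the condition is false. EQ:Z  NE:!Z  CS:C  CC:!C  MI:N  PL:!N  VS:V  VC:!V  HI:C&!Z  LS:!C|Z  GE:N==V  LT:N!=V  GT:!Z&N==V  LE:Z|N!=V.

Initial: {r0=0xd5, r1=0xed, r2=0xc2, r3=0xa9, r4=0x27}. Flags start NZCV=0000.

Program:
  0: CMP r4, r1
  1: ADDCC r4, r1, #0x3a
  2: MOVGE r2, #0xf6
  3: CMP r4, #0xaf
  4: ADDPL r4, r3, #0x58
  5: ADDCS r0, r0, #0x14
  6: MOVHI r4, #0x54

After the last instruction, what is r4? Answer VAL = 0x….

VAL = 0x01

0: ✓ CMP  NZCV=0000
1: ✓ ADDCC  r4←0x27
2: ✓ MOVGE  r2←0xf6
3: ✓ CMP  NZCV=0000
4: ✓ ADDPL  r4←0x01
5: · ADDCS
6: · MOVHI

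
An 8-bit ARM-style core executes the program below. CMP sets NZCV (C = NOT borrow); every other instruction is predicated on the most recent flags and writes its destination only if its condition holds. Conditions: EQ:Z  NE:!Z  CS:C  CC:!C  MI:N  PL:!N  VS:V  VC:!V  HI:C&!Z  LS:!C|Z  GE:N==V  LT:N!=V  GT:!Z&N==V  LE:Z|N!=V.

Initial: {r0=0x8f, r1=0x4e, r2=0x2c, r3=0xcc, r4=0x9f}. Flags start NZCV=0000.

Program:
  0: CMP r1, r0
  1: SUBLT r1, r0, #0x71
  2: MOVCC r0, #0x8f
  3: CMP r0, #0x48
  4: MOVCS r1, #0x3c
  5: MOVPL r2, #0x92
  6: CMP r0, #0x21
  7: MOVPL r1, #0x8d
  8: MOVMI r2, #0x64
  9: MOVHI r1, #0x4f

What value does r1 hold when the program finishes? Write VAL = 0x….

[0] flags=1001 → (cmp)
[1] flags=1001 LT?F → skip
[2] flags=1001 CC?T → r0=0x8f
[3] flags=0011 → (cmp)
[4] flags=0011 CS?T → r1=0x3c
[5] flags=0011 PL?T → r2=0x92
[6] flags=0011 → (cmp)
[7] flags=0011 PL?T → r1=0x8d
[8] flags=0011 MI?F → skip
[9] flags=0011 HI?T → r1=0x4f

VAL = 0x4f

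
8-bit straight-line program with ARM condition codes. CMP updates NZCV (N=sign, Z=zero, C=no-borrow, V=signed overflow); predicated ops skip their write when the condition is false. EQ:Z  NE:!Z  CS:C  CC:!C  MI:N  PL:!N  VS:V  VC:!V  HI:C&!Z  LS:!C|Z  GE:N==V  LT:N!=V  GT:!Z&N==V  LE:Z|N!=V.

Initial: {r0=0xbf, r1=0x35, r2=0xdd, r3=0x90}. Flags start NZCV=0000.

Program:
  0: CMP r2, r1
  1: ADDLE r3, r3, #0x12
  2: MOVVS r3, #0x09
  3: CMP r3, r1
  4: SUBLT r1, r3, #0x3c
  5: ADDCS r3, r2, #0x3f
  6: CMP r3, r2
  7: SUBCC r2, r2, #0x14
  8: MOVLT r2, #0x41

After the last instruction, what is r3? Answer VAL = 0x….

VAL = 0x1c

0: ✓ CMP  NZCV=1010
1: ✓ ADDLE  r3←0xa2
2: · MOVVS
3: ✓ CMP  NZCV=0011
4: ✓ SUBLT  r1←0x66
5: ✓ ADDCS  r3←0x1c
6: ✓ CMP  NZCV=0000
7: ✓ SUBCC  r2←0xc9
8: · MOVLT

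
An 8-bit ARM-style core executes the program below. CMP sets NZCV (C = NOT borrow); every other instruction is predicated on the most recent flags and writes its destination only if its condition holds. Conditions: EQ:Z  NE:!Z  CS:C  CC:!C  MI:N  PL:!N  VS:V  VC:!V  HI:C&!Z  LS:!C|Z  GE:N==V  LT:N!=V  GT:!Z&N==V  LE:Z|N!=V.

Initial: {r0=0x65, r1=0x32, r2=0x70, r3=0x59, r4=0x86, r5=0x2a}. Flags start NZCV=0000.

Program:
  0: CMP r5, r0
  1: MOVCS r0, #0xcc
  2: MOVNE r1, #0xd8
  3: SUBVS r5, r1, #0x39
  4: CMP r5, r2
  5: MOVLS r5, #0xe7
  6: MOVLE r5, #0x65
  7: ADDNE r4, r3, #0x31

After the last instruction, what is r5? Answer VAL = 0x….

VAL = 0x65

[0] flags=1000 → (cmp)
[1] flags=1000 CS?F → skip
[2] flags=1000 NE?T → r1=0xd8
[3] flags=1000 VS?F → skip
[4] flags=1000 → (cmp)
[5] flags=1000 LS?T → r5=0xe7
[6] flags=1000 LE?T → r5=0x65
[7] flags=1000 NE?T → r4=0x8a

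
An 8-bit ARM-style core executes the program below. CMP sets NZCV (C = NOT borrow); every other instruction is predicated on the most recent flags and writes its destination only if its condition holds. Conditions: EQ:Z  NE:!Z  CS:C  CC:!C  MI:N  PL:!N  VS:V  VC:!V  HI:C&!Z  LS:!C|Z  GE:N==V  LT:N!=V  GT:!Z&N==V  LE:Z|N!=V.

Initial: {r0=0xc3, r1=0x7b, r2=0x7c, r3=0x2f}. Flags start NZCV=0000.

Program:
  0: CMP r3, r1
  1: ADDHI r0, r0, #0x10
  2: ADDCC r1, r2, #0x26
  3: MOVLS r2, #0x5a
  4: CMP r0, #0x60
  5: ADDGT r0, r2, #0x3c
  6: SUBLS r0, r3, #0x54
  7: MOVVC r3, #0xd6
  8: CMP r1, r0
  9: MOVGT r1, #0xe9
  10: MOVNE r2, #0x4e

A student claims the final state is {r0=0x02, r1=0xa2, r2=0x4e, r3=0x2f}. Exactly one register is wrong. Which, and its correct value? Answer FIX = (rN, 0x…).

0: ✓ CMP  NZCV=1000
1: · ADDHI
2: ✓ ADDCC  r1←0xa2
3: ✓ MOVLS  r2←0x5a
4: ✓ CMP  NZCV=0011
5: · ADDGT
6: · SUBLS
7: · MOVVC
8: ✓ CMP  NZCV=1000
9: · MOVGT
10: ✓ MOVNE  r2←0x4e

FIX = (r0, 0xc3)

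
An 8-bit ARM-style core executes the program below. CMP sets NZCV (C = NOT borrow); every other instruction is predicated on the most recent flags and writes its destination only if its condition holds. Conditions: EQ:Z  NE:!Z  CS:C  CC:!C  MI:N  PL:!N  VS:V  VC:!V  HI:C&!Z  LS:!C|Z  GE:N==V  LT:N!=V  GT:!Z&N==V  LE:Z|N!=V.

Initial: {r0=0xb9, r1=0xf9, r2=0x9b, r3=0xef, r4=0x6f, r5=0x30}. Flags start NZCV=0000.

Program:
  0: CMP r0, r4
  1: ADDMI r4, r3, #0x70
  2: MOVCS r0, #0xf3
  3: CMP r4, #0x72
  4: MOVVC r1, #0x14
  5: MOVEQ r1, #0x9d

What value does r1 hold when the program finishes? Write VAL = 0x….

[0] flags=0011 → (cmp)
[1] flags=0011 MI?F → skip
[2] flags=0011 CS?T → r0=0xf3
[3] flags=1000 → (cmp)
[4] flags=1000 VC?T → r1=0x14
[5] flags=1000 EQ?F → skip

VAL = 0x14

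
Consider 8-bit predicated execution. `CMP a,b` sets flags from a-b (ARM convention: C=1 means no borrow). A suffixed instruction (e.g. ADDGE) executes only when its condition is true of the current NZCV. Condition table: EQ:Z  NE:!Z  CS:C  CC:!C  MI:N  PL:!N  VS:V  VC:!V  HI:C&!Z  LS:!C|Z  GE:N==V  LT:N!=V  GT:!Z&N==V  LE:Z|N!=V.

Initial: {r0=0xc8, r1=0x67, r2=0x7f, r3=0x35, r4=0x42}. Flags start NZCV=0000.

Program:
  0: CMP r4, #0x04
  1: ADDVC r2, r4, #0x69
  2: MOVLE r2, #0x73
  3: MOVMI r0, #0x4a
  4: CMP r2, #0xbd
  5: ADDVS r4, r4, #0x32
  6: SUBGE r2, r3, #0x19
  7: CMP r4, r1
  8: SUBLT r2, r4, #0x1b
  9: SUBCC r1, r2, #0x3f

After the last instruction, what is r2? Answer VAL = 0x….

0: ✓ CMP  NZCV=0010
1: ✓ ADDVC  r2←0xab
2: · MOVLE
3: · MOVMI
4: ✓ CMP  NZCV=1000
5: · ADDVS
6: · SUBGE
7: ✓ CMP  NZCV=1000
8: ✓ SUBLT  r2←0x27
9: ✓ SUBCC  r1←0xe8

VAL = 0x27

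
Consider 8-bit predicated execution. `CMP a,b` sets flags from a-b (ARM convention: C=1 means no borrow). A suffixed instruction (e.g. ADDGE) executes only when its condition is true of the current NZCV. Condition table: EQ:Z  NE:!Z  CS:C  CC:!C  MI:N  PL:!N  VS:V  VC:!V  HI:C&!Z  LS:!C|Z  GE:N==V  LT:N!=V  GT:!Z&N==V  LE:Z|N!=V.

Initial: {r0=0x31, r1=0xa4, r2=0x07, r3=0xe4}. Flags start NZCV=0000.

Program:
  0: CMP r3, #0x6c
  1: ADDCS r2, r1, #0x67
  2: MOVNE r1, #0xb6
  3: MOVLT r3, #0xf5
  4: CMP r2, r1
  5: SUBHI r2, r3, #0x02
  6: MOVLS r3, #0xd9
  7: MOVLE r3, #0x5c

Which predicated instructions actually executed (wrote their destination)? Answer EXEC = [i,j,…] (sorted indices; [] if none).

EXEC = [1,2,3,6]

0: ✓ CMP  NZCV=0011
1: ✓ ADDCS  r2←0x0b
2: ✓ MOVNE  r1←0xb6
3: ✓ MOVLT  r3←0xf5
4: ✓ CMP  NZCV=0000
5: · SUBHI
6: ✓ MOVLS  r3←0xd9
7: · MOVLE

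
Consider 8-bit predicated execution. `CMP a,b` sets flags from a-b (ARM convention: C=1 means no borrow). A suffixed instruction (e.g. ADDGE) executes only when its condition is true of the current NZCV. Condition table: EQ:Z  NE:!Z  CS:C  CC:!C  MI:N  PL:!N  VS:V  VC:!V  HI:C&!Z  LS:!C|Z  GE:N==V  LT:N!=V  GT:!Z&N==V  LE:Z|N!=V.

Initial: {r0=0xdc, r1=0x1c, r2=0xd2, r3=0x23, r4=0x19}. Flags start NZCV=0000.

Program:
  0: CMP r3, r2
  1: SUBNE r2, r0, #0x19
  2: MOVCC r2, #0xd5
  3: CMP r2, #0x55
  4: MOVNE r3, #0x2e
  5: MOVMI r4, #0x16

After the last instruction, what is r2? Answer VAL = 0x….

VAL = 0xd5

0: ✓ CMP  NZCV=0000
1: ✓ SUBNE  r2←0xc3
2: ✓ MOVCC  r2←0xd5
3: ✓ CMP  NZCV=1010
4: ✓ MOVNE  r3←0x2e
5: ✓ MOVMI  r4←0x16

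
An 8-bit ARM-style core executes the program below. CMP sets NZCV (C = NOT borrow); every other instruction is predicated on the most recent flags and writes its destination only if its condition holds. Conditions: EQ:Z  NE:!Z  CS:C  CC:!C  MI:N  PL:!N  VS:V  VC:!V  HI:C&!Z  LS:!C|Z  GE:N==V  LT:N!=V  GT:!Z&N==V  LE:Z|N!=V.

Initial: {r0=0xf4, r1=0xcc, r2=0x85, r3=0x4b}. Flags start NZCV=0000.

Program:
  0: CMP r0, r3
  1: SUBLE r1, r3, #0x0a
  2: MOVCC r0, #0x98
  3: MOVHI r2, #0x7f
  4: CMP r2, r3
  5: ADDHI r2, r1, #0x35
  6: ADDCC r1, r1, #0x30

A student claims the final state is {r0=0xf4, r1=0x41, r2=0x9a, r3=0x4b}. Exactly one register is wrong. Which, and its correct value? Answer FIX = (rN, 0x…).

[0] flags=1010 → (cmp)
[1] flags=1010 LE?T → r1=0x41
[2] flags=1010 CC?F → skip
[3] flags=1010 HI?T → r2=0x7f
[4] flags=0010 → (cmp)
[5] flags=0010 HI?T → r2=0x76
[6] flags=0010 CC?F → skip

FIX = (r2, 0x76)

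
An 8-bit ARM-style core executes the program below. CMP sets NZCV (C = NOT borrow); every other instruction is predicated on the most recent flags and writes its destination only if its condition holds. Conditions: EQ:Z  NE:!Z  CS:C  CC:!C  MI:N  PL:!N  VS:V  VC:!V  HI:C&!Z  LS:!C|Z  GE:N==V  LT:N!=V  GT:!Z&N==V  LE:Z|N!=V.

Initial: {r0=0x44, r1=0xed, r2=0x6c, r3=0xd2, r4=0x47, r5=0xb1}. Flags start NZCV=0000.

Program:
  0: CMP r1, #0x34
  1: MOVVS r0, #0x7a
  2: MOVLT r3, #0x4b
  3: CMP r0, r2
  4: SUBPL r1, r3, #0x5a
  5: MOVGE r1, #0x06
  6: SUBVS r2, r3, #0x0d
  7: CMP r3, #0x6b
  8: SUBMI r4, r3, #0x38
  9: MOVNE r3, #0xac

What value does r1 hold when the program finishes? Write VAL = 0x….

0: ✓ CMP  NZCV=1010
1: · MOVVS
2: ✓ MOVLT  r3←0x4b
3: ✓ CMP  NZCV=1000
4: · SUBPL
5: · MOVGE
6: · SUBVS
7: ✓ CMP  NZCV=1000
8: ✓ SUBMI  r4←0x13
9: ✓ MOVNE  r3←0xac

VAL = 0xed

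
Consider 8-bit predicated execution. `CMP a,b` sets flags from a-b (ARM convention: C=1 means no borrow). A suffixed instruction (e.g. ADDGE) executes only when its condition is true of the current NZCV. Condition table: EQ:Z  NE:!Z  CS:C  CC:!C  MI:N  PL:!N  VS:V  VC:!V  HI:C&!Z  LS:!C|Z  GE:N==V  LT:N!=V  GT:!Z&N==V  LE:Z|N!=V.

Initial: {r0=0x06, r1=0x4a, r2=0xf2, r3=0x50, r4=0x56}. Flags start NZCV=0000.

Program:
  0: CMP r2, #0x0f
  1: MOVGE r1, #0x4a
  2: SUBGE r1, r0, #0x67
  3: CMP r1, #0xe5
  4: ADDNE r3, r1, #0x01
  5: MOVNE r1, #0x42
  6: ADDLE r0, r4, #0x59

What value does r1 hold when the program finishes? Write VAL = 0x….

[0] flags=1010 → (cmp)
[1] flags=1010 GE?F → skip
[2] flags=1010 GE?F → skip
[3] flags=0000 → (cmp)
[4] flags=0000 NE?T → r3=0x4b
[5] flags=0000 NE?T → r1=0x42
[6] flags=0000 LE?F → skip

VAL = 0x42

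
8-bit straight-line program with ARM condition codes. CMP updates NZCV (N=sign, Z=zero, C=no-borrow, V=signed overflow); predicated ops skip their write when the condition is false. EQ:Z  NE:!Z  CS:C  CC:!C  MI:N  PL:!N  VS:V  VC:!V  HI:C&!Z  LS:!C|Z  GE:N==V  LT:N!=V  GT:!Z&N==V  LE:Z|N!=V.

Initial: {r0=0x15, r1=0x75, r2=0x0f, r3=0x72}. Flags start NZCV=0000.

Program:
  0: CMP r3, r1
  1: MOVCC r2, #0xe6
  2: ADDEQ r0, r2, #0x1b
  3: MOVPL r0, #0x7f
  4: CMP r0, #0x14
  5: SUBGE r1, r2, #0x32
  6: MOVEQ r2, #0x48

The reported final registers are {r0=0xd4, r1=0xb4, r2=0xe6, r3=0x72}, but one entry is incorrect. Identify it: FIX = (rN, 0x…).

FIX = (r0, 0x15)

0: ✓ CMP  NZCV=1000
1: ✓ MOVCC  r2←0xe6
2: · ADDEQ
3: · MOVPL
4: ✓ CMP  NZCV=0010
5: ✓ SUBGE  r1←0xb4
6: · MOVEQ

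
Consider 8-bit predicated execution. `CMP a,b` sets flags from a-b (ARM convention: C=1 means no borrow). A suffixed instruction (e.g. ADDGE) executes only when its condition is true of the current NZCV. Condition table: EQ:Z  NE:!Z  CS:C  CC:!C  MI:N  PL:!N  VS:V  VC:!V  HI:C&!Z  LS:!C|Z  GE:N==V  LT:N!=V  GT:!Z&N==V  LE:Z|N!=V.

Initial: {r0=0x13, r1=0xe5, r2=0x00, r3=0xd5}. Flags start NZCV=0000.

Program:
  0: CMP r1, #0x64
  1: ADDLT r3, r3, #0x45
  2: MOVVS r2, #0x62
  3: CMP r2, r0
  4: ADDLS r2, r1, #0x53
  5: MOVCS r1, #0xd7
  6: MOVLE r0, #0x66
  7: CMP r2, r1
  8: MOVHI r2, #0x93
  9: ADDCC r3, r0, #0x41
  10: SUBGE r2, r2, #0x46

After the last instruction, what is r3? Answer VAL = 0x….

0: ✓ CMP  NZCV=1010
1: ✓ ADDLT  r3←0x1a
2: · MOVVS
3: ✓ CMP  NZCV=1000
4: ✓ ADDLS  r2←0x38
5: · MOVCS
6: ✓ MOVLE  r0←0x66
7: ✓ CMP  NZCV=0000
8: · MOVHI
9: ✓ ADDCC  r3←0xa7
10: ✓ SUBGE  r2←0xf2

VAL = 0xa7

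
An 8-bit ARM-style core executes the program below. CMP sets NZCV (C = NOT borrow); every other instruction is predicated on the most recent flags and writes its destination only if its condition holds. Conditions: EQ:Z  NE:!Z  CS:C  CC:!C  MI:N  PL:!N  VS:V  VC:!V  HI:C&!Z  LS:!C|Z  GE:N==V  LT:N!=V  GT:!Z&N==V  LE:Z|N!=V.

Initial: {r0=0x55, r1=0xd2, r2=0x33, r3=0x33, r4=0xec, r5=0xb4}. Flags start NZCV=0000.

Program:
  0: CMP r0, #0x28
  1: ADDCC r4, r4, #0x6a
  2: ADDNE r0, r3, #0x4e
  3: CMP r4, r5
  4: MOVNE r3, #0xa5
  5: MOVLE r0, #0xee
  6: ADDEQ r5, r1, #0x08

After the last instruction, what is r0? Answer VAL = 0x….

0: ✓ CMP  NZCV=0010
1: · ADDCC
2: ✓ ADDNE  r0←0x81
3: ✓ CMP  NZCV=0010
4: ✓ MOVNE  r3←0xa5
5: · MOVLE
6: · ADDEQ

VAL = 0x81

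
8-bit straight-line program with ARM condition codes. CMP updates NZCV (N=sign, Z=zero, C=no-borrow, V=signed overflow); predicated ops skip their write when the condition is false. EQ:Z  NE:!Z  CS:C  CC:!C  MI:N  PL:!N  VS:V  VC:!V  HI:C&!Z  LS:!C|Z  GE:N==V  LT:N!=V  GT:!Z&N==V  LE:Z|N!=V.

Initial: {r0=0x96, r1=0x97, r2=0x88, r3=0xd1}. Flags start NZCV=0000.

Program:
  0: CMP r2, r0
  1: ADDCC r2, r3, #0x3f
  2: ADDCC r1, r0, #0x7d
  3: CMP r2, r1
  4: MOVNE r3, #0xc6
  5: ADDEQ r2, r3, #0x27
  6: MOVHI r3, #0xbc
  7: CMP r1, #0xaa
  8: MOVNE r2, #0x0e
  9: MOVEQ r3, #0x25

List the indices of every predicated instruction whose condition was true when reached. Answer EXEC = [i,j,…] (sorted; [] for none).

[0] flags=1000 → (cmp)
[1] flags=1000 CC?T → r2=0x10
[2] flags=1000 CC?T → r1=0x13
[3] flags=1000 → (cmp)
[4] flags=1000 NE?T → r3=0xc6
[5] flags=1000 EQ?F → skip
[6] flags=1000 HI?F → skip
[7] flags=0000 → (cmp)
[8] flags=0000 NE?T → r2=0x0e
[9] flags=0000 EQ?F → skip

EXEC = [1,2,4,8]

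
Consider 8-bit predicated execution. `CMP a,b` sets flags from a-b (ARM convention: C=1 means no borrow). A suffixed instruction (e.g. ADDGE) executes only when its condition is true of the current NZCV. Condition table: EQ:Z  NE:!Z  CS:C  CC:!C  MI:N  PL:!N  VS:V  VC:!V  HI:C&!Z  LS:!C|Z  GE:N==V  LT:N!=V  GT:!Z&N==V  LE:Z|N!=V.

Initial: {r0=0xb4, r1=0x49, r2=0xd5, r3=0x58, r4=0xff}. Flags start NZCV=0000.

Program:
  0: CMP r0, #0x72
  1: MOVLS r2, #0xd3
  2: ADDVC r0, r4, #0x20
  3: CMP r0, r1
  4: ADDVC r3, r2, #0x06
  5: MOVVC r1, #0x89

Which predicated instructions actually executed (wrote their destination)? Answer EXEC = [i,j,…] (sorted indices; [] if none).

0: ✓ CMP  NZCV=0011
1: · MOVLS
2: · ADDVC
3: ✓ CMP  NZCV=0011
4: · ADDVC
5: · MOVVC

EXEC = []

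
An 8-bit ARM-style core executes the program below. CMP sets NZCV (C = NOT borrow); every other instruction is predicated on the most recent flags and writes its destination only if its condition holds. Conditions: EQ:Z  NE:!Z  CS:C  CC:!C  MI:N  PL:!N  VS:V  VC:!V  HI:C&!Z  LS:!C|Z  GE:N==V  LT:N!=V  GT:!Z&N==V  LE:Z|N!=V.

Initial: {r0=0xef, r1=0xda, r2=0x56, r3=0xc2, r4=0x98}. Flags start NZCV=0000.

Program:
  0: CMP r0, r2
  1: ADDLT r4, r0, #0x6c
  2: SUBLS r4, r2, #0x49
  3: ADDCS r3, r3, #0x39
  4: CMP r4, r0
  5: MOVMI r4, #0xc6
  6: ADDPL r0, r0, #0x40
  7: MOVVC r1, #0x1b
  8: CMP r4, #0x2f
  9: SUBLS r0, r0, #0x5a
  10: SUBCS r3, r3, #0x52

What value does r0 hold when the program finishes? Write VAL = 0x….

VAL = 0x2f

0: ✓ CMP  NZCV=1010
1: ✓ ADDLT  r4←0x5b
2: · SUBLS
3: ✓ ADDCS  r3←0xfb
4: ✓ CMP  NZCV=0000
5: · MOVMI
6: ✓ ADDPL  r0←0x2f
7: ✓ MOVVC  r1←0x1b
8: ✓ CMP  NZCV=0010
9: · SUBLS
10: ✓ SUBCS  r3←0xa9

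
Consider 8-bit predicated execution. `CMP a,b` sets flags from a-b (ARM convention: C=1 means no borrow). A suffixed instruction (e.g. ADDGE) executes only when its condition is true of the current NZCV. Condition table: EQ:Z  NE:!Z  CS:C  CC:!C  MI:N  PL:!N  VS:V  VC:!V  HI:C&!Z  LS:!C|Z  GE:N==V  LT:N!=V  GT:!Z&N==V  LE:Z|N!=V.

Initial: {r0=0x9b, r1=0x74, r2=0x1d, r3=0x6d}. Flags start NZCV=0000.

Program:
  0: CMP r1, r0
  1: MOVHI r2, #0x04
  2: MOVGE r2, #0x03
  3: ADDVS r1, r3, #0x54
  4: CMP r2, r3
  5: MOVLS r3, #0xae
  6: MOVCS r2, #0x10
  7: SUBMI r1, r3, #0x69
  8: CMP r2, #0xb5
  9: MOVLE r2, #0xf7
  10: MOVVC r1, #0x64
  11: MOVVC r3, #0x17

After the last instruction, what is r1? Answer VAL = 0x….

0: ✓ CMP  NZCV=1001
1: · MOVHI
2: ✓ MOVGE  r2←0x03
3: ✓ ADDVS  r1←0xc1
4: ✓ CMP  NZCV=1000
5: ✓ MOVLS  r3←0xae
6: · MOVCS
7: ✓ SUBMI  r1←0x45
8: ✓ CMP  NZCV=0000
9: · MOVLE
10: ✓ MOVVC  r1←0x64
11: ✓ MOVVC  r3←0x17

VAL = 0x64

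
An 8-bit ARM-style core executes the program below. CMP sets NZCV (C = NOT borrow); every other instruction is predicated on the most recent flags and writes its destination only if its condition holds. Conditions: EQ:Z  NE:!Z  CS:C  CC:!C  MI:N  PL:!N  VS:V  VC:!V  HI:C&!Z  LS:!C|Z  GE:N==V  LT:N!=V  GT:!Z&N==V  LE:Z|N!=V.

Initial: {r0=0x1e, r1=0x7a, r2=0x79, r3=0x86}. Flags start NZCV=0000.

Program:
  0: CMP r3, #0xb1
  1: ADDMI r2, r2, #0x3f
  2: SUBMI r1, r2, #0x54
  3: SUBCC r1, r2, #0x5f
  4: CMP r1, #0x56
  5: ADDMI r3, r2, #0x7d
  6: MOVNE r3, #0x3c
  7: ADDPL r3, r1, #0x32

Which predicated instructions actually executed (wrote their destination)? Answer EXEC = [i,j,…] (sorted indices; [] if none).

EXEC = [1,2,3,6,7]

[0] flags=1000 → (cmp)
[1] flags=1000 MI?T → r2=0xb8
[2] flags=1000 MI?T → r1=0x64
[3] flags=1000 CC?T → r1=0x59
[4] flags=0010 → (cmp)
[5] flags=0010 MI?F → skip
[6] flags=0010 NE?T → r3=0x3c
[7] flags=0010 PL?T → r3=0x8b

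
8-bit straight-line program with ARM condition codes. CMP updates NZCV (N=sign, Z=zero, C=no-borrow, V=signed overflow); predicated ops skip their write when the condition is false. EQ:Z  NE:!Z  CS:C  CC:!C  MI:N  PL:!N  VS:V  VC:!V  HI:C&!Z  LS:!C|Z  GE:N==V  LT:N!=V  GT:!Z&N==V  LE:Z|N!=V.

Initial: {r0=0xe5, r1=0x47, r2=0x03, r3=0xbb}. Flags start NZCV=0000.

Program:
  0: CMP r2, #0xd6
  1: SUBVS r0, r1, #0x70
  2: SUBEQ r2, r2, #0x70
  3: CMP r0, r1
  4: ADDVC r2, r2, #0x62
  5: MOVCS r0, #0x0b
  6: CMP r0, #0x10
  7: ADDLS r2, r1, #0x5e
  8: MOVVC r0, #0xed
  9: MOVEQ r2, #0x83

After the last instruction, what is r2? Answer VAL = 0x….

[0] flags=0000 → (cmp)
[1] flags=0000 VS?F → skip
[2] flags=0000 EQ?F → skip
[3] flags=1010 → (cmp)
[4] flags=1010 VC?T → r2=0x65
[5] flags=1010 CS?T → r0=0x0b
[6] flags=1000 → (cmp)
[7] flags=1000 LS?T → r2=0xa5
[8] flags=1000 VC?T → r0=0xed
[9] flags=1000 EQ?F → skip

VAL = 0xa5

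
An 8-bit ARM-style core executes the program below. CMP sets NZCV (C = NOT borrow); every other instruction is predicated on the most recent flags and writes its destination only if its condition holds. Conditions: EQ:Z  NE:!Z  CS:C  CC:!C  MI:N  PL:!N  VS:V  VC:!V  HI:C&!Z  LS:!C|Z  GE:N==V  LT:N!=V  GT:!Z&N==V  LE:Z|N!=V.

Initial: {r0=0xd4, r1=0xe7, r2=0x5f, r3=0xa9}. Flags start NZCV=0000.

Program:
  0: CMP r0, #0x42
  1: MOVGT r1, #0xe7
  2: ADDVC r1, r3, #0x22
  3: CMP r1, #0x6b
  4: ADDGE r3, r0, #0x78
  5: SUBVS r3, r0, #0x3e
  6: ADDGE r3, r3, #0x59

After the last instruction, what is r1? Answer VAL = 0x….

VAL = 0xcb

[0] flags=1010 → (cmp)
[1] flags=1010 GT?F → skip
[2] flags=1010 VC?T → r1=0xcb
[3] flags=0011 → (cmp)
[4] flags=0011 GE?F → skip
[5] flags=0011 VS?T → r3=0x96
[6] flags=0011 GE?F → skip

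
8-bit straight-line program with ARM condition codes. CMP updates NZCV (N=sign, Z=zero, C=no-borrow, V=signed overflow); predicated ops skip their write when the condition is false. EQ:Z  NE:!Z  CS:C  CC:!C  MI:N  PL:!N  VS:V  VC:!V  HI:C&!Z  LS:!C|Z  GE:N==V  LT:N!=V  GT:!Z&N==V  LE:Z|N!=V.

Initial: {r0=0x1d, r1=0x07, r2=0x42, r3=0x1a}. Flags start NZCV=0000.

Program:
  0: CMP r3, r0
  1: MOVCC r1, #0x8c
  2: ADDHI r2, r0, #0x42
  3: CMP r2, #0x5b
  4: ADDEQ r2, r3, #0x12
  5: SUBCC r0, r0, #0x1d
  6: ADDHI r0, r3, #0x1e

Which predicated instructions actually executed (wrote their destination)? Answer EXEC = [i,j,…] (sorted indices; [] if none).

[0] flags=1000 → (cmp)
[1] flags=1000 CC?T → r1=0x8c
[2] flags=1000 HI?F → skip
[3] flags=1000 → (cmp)
[4] flags=1000 EQ?F → skip
[5] flags=1000 CC?T → r0=0x00
[6] flags=1000 HI?F → skip

EXEC = [1,5]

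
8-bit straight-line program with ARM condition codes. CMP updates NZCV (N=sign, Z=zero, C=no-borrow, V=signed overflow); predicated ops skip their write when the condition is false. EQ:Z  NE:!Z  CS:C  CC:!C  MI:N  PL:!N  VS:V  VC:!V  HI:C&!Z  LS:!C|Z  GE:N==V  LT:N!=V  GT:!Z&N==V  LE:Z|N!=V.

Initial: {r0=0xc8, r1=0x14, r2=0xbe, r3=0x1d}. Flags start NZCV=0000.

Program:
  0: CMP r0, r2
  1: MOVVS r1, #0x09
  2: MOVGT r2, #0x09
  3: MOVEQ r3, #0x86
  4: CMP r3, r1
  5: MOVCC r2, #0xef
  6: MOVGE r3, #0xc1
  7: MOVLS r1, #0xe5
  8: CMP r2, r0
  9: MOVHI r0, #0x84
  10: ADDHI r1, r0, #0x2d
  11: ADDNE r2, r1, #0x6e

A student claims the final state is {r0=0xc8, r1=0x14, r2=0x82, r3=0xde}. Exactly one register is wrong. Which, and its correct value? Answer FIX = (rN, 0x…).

[0] flags=0010 → (cmp)
[1] flags=0010 VS?F → skip
[2] flags=0010 GT?T → r2=0x09
[3] flags=0010 EQ?F → skip
[4] flags=0010 → (cmp)
[5] flags=0010 CC?F → skip
[6] flags=0010 GE?T → r3=0xc1
[7] flags=0010 LS?F → skip
[8] flags=0000 → (cmp)
[9] flags=0000 HI?F → skip
[10] flags=0000 HI?F → skip
[11] flags=0000 NE?T → r2=0x82

FIX = (r3, 0xc1)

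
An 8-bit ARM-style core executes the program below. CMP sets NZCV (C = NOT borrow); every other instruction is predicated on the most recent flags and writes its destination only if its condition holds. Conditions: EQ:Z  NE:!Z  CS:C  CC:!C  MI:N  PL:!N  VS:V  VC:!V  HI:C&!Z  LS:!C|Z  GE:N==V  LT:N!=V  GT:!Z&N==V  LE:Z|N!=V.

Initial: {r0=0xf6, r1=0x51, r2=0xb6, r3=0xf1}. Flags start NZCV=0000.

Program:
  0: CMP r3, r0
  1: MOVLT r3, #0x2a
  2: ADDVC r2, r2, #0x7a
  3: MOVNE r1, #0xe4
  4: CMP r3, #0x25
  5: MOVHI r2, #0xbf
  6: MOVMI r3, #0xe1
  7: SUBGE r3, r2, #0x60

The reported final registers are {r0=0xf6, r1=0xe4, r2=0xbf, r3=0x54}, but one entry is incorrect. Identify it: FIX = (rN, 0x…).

0: ✓ CMP  NZCV=1000
1: ✓ MOVLT  r3←0x2a
2: ✓ ADDVC  r2←0x30
3: ✓ MOVNE  r1←0xe4
4: ✓ CMP  NZCV=0010
5: ✓ MOVHI  r2←0xbf
6: · MOVMI
7: ✓ SUBGE  r3←0x5f

FIX = (r3, 0x5f)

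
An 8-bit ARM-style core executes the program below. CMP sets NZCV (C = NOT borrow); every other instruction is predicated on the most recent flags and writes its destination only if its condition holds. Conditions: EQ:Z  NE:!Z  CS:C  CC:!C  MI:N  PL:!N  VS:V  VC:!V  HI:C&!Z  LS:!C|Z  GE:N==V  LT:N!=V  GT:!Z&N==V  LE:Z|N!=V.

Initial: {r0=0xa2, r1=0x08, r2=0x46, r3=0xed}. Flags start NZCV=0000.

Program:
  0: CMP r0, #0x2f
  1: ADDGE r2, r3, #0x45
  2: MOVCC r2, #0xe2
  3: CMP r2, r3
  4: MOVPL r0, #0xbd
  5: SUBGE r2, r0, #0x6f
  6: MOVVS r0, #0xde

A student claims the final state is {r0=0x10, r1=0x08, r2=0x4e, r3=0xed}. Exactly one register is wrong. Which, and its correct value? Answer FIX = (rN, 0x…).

FIX = (r0, 0xbd)

[0] flags=0011 → (cmp)
[1] flags=0011 GE?F → skip
[2] flags=0011 CC?F → skip
[3] flags=0000 → (cmp)
[4] flags=0000 PL?T → r0=0xbd
[5] flags=0000 GE?T → r2=0x4e
[6] flags=0000 VS?F → skip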